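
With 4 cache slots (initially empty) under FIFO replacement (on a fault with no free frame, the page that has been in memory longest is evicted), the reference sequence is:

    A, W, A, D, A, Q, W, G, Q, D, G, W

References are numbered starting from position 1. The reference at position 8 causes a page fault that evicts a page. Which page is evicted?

A

pos 1: A: fault, frames (A)
pos 2: W: fault, frames (A W)
pos 3: A: hit
pos 4: D: fault, frames (A W D)
pos 5: A: hit
pos 6: Q: fault, frames (A W D Q)
pos 7: W: hit
pos 8: G: fault, evict A, frames (W D Q G)
At position 8, page A is evicted.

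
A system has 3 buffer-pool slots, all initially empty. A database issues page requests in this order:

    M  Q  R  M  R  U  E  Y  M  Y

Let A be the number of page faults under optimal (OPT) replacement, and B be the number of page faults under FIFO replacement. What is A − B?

-1

Under OPT: F F F . . F F F . . → 6 faults.
Under FIFO: F F F . . F F F F . → 7 faults.
A − B = 6 − 7 = -1.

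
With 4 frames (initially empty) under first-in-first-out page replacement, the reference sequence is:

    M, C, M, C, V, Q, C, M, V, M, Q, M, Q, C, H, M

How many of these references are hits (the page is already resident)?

10

M -> fault, frames [M]
C -> fault, frames [M, C]
M -> hit
C -> hit
V -> fault, frames [M, C, V]
Q -> fault, frames [M, C, V, Q]
C -> hit
M -> hit
V -> hit
M -> hit
Q -> hit
M -> hit
Q -> hit
C -> hit
H -> fault, evict M, frames [C, V, Q, H]
M -> fault, evict C, frames [V, Q, H, M]
Hits: 10.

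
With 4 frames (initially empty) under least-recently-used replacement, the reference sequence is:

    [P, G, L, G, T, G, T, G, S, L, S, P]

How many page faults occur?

P → miss, frames [P]
G → miss, frames [P, G]
L → miss, frames [P, G, L]
G → hit
T → miss, frames [P, L, G, T]
G → hit
T → hit
G → hit
S → miss, evict P, frames [L, T, G, S]
L → hit
S → hit
P → miss, evict T, frames [G, L, S, P]
Page faults: 6.

6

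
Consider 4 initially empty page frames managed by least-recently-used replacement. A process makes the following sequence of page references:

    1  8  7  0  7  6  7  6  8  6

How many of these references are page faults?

5

1 → miss, frames (1)
8 → miss, frames (1 8)
7 → miss, frames (1 8 7)
0 → miss, frames (1 8 7 0)
7 → hit
6 → miss, evict 1, frames (8 0 7 6)
7 → hit
6 → hit
8 → hit
6 → hit
Page faults: 5.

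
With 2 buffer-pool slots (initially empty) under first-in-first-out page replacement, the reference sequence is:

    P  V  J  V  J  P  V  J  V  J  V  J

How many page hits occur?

P -> fault, frames {P}
V -> fault, frames {P,V}
J -> fault, evict P, frames {V,J}
V -> hit
J -> hit
P -> fault, evict V, frames {J,P}
V -> fault, evict J, frames {P,V}
J -> fault, evict P, frames {V,J}
V -> hit
J -> hit
V -> hit
J -> hit
Hits: 6.

6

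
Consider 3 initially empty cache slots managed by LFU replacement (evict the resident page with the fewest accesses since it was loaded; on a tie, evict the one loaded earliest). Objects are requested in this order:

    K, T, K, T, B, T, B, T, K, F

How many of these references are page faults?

K -> miss, frames [K]
T -> miss, frames [K, T]
K -> hit
T -> hit
B -> miss, frames [K, T, B]
T -> hit
B -> hit
T -> hit
K -> hit
F -> miss, evict B, frames [K, T, F]
Page faults: 4.

4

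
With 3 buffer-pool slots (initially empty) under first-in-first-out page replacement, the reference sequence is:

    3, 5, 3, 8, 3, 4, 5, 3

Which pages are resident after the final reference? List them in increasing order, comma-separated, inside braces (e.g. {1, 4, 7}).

{3, 4, 8}

3: fault, frames {3}
5: fault, frames {3,5}
3: hit
8: fault, frames {3,5,8}
3: hit
4: fault, evict 3, frames {5,8,4}
5: hit
3: fault, evict 5, frames {8,4,3}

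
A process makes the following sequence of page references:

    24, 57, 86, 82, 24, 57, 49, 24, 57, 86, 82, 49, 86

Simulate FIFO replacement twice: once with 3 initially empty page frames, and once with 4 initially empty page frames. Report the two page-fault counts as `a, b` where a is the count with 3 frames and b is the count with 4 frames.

3 frames: F F F F F F F . . F F . . → 9 faults.
4 frames: F F F F . . F F F F F F . → 10 faults.
10 > 9: adding a frame increased faults — Belady's anomaly.

9, 10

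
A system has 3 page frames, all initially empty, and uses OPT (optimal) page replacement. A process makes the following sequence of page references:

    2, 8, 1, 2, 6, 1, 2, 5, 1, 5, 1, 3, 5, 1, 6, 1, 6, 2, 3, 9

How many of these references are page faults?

9

2: fault, frames (2)
8: fault, frames (2 8)
1: fault, frames (2 8 1)
2: hit
6: fault, evict 8, frames (2 1 6)
1: hit
2: hit
5: fault, evict 2, frames (1 6 5)
1: hit
5: hit
1: hit
3: fault, evict 6, frames (1 5 3)
5: hit
1: hit
6: fault, evict 5, frames (1 3 6)
1: hit
6: hit
2: fault, evict 6, frames (1 3 2)
3: hit
9: fault, evict 2, frames (1 3 9)
Page faults: 9.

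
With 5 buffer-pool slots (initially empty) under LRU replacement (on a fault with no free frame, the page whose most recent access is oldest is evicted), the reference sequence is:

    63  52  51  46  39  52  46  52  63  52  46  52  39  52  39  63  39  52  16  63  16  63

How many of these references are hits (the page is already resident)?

16

63 -> fault, frames (63)
52 -> fault, frames (63 52)
51 -> fault, frames (63 52 51)
46 -> fault, frames (63 52 51 46)
39 -> fault, frames (63 52 51 46 39)
52 -> hit
46 -> hit
52 -> hit
63 -> hit
52 -> hit
46 -> hit
52 -> hit
39 -> hit
52 -> hit
39 -> hit
63 -> hit
39 -> hit
52 -> hit
16 -> fault, evict 51, frames (46 63 39 52 16)
63 -> hit
16 -> hit
63 -> hit
Hits: 16.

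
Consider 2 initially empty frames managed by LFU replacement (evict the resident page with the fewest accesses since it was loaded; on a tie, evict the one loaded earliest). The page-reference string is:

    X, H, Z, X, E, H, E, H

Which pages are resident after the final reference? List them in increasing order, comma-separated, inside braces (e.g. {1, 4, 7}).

X → fault, frames {X}
H → fault, frames {X,H}
Z → fault, evict X, frames {H,Z}
X → fault, evict H, frames {Z,X}
E → fault, evict Z, frames {X,E}
H → fault, evict X, frames {E,H}
E → hit
H → hit

{E, H}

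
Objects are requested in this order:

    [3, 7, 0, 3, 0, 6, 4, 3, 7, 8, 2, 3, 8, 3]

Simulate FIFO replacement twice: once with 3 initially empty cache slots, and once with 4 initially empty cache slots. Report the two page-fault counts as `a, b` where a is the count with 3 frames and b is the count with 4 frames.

3 frames: F F F . . F F F F F F F . . → 10 faults.
4 frames: F F F . . F F F F F F . . . → 9 faults.
9 < 10: adding a frame reduced faults, as is typical.

10, 9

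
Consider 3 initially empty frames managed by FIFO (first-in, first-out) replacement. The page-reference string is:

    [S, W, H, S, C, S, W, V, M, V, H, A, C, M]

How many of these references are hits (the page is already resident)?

S -> fault, frames {S}
W -> fault, frames {S,W}
H -> fault, frames {S,W,H}
S -> hit
C -> fault, evict S, frames {W,H,C}
S -> fault, evict W, frames {H,C,S}
W -> fault, evict H, frames {C,S,W}
V -> fault, evict C, frames {S,W,V}
M -> fault, evict S, frames {W,V,M}
V -> hit
H -> fault, evict W, frames {V,M,H}
A -> fault, evict V, frames {M,H,A}
C -> fault, evict M, frames {H,A,C}
M -> fault, evict H, frames {A,C,M}
Hits: 2.

2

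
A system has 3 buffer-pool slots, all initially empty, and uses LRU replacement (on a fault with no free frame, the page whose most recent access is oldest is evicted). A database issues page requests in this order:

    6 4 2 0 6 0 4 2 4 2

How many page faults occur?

7

6: fault, frames [6]
4: fault, frames [6, 4]
2: fault, frames [6, 4, 2]
0: fault, evict 6, frames [4, 2, 0]
6: fault, evict 4, frames [2, 0, 6]
0: hit
4: fault, evict 2, frames [6, 0, 4]
2: fault, evict 6, frames [0, 4, 2]
4: hit
2: hit
Page faults: 7.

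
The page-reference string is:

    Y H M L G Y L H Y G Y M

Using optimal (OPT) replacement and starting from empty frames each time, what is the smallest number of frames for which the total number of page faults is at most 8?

f=1: 12 faults
f=2: 9 faults
f=3: 7 faults
f=4: 6 faults
f=5: 5 faults
Smallest f with faults ≤ 8 is 3.

3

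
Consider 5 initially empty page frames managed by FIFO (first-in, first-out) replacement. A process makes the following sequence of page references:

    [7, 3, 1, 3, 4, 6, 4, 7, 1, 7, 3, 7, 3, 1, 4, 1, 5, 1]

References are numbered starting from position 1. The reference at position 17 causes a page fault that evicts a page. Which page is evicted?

pos 1: 7 → fault, frames [7]
pos 2: 3 → fault, frames [7, 3]
pos 3: 1 → fault, frames [7, 3, 1]
pos 4: 3 → hit
pos 5: 4 → fault, frames [7, 3, 1, 4]
pos 6: 6 → fault, frames [7, 3, 1, 4, 6]
pos 7: 4 → hit
pos 8: 7 → hit
pos 9: 1 → hit
pos 10: 7 → hit
pos 11: 3 → hit
pos 12: 7 → hit
pos 13: 3 → hit
pos 14: 1 → hit
pos 15: 4 → hit
pos 16: 1 → hit
pos 17: 5 → fault, evict 7, frames [3, 1, 4, 6, 5]
At position 17, page 7 is evicted.

7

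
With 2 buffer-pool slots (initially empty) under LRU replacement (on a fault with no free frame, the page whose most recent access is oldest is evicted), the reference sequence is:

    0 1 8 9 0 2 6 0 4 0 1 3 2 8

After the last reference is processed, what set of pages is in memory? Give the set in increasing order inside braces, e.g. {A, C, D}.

{2, 8}

0 → fault, frames (0)
1 → fault, frames (0 1)
8 → fault, evict 0, frames (1 8)
9 → fault, evict 1, frames (8 9)
0 → fault, evict 8, frames (9 0)
2 → fault, evict 9, frames (0 2)
6 → fault, evict 0, frames (2 6)
0 → fault, evict 2, frames (6 0)
4 → fault, evict 6, frames (0 4)
0 → hit
1 → fault, evict 4, frames (0 1)
3 → fault, evict 0, frames (1 3)
2 → fault, evict 1, frames (3 2)
8 → fault, evict 3, frames (2 8)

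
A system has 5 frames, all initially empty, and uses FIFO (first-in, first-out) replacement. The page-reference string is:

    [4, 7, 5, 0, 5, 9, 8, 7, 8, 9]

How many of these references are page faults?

6

4 -> miss, frames [4]
7 -> miss, frames [4, 7]
5 -> miss, frames [4, 7, 5]
0 -> miss, frames [4, 7, 5, 0]
5 -> hit
9 -> miss, frames [4, 7, 5, 0, 9]
8 -> miss, evict 4, frames [7, 5, 0, 9, 8]
7 -> hit
8 -> hit
9 -> hit
Page faults: 6.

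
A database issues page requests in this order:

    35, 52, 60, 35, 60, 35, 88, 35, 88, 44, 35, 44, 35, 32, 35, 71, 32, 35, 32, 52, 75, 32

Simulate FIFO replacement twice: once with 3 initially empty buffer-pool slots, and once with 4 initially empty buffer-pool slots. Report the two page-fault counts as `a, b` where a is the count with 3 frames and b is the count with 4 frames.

3 frames: F F F . . . F F . F . . . F . F . F . F F F → 12 faults.
4 frames: F F F . . . F . . F F . . F . F . . . F F . → 10 faults.
10 < 12: adding a frame reduced faults, as is typical.

12, 10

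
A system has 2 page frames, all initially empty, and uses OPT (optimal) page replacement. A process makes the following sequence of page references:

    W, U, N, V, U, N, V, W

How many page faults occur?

W -> miss, frames [W]
U -> miss, frames [W, U]
N -> miss, evict W, frames [U, N]
V -> miss, evict N, frames [U, V]
U -> hit
N -> miss, evict U, frames [V, N]
V -> hit
W -> miss, evict N, frames [V, W]
Page faults: 6.

6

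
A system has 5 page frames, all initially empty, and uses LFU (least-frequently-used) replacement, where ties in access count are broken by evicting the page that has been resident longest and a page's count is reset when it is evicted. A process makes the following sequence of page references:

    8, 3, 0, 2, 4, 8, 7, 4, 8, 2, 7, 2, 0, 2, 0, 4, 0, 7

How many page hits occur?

8 → miss, frames (8)
3 → miss, frames (8 3)
0 → miss, frames (8 3 0)
2 → miss, frames (8 3 0 2)
4 → miss, frames (8 3 0 2 4)
8 → hit
7 → miss, evict 3, frames (8 0 2 4 7)
4 → hit
8 → hit
2 → hit
7 → hit
2 → hit
0 → hit
2 → hit
0 → hit
4 → hit
0 → hit
7 → hit
Hits: 12.

12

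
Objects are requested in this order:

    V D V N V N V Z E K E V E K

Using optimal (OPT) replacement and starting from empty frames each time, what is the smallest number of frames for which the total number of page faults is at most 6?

f=1: 14 faults
f=2: 8 faults
f=3: 6 faults
f=4: 6 faults
f=5: 6 faults
f=6: 6 faults
Smallest f with faults ≤ 6 is 3.

3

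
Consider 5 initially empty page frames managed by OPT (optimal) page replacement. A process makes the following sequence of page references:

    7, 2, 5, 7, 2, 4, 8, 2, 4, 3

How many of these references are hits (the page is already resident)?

4

7 -> miss, frames {7}
2 -> miss, frames {7,2}
5 -> miss, frames {7,2,5}
7 -> hit
2 -> hit
4 -> miss, frames {7,2,5,4}
8 -> miss, frames {7,2,5,4,8}
2 -> hit
4 -> hit
3 -> miss, evict 8, frames {7,2,5,4,3}
Hits: 4.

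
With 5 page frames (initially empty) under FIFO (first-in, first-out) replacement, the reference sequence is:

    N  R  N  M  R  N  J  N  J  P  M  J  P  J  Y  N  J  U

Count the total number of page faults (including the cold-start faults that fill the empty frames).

8

N → miss, frames [N]
R → miss, frames [N, R]
N → hit
M → miss, frames [N, R, M]
R → hit
N → hit
J → miss, frames [N, R, M, J]
N → hit
J → hit
P → miss, frames [N, R, M, J, P]
M → hit
J → hit
P → hit
J → hit
Y → miss, evict N, frames [R, M, J, P, Y]
N → miss, evict R, frames [M, J, P, Y, N]
J → hit
U → miss, evict M, frames [J, P, Y, N, U]
Page faults: 8.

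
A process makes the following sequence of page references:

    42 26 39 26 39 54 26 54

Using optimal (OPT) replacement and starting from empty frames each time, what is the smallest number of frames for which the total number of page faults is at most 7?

2

f=1: 8 faults
f=2: 4 faults
f=3: 4 faults
f=4: 4 faults
Smallest f with faults ≤ 7 is 2.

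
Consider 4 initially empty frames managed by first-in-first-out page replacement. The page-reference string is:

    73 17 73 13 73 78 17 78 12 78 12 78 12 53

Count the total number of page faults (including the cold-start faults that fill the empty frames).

73 → miss, frames {73}
17 → miss, frames {73,17}
73 → hit
13 → miss, frames {73,17,13}
73 → hit
78 → miss, frames {73,17,13,78}
17 → hit
78 → hit
12 → miss, evict 73, frames {17,13,78,12}
78 → hit
12 → hit
78 → hit
12 → hit
53 → miss, evict 17, frames {13,78,12,53}
Page faults: 6.

6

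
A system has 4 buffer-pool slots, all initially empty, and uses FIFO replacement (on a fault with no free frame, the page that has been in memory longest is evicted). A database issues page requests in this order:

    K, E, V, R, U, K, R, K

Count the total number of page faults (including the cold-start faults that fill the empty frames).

6

K → miss, frames (K)
E → miss, frames (K E)
V → miss, frames (K E V)
R → miss, frames (K E V R)
U → miss, evict K, frames (E V R U)
K → miss, evict E, frames (V R U K)
R → hit
K → hit
Page faults: 6.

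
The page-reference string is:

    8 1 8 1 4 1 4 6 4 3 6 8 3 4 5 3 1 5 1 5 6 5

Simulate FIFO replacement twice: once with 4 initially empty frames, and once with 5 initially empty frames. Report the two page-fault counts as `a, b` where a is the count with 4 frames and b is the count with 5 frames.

4 frames: F F . . F . . F . F . F . . F . F . . . F . → 9 faults.
5 frames: F F . . F . . F . F . . . . F . . . . . . . → 6 faults.
6 < 9: adding a frame reduced faults, as is typical.

9, 6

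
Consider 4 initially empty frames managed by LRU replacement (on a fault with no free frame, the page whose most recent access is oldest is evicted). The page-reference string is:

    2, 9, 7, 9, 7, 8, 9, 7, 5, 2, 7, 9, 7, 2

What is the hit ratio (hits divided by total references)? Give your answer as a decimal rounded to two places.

2: fault, frames [2]
9: fault, frames [2, 9]
7: fault, frames [2, 9, 7]
9: hit
7: hit
8: fault, frames [2, 9, 7, 8]
9: hit
7: hit
5: fault, evict 2, frames [8, 9, 7, 5]
2: fault, evict 8, frames [9, 7, 5, 2]
7: hit
9: hit
7: hit
2: hit
Hits: 8 of 14 references → 8/14 = 0.5714.

0.57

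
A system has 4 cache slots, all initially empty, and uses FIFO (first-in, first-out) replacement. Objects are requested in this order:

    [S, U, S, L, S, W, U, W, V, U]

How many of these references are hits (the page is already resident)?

5

S -> miss, frames (S)
U -> miss, frames (S U)
S -> hit
L -> miss, frames (S U L)
S -> hit
W -> miss, frames (S U L W)
U -> hit
W -> hit
V -> miss, evict S, frames (U L W V)
U -> hit
Hits: 5.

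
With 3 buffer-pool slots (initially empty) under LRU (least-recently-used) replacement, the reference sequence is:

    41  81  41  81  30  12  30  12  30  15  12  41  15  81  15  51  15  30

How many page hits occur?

41 → miss, frames [41]
81 → miss, frames [41, 81]
41 → hit
81 → hit
30 → miss, frames [41, 81, 30]
12 → miss, evict 41, frames [81, 30, 12]
30 → hit
12 → hit
30 → hit
15 → miss, evict 81, frames [12, 30, 15]
12 → hit
41 → miss, evict 30, frames [15, 12, 41]
15 → hit
81 → miss, evict 12, frames [41, 15, 81]
15 → hit
51 → miss, evict 41, frames [81, 15, 51]
15 → hit
30 → miss, evict 81, frames [51, 15, 30]
Hits: 9.

9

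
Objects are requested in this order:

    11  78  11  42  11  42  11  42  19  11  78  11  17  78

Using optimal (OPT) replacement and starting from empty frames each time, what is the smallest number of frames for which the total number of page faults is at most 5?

f=1: 14 faults
f=2: 6 faults
f=3: 5 faults
f=4: 5 faults
f=5: 5 faults
Smallest f with faults ≤ 5 is 3.

3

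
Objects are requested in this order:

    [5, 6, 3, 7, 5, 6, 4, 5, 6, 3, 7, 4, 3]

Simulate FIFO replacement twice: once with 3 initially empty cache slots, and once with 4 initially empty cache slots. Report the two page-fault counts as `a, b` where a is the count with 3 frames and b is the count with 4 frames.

9, 10

3 frames: F F F F F F F . . F F . . → 9 faults.
4 frames: F F F F . . F F F F F F . → 10 faults.
10 > 9: adding a frame increased faults — Belady's anomaly.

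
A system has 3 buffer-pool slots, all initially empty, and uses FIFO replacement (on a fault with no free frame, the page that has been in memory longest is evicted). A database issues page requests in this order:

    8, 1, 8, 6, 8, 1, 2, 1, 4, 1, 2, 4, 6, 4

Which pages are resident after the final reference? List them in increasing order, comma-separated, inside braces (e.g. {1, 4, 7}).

{1, 4, 6}

8 -> miss, frames (8)
1 -> miss, frames (8 1)
8 -> hit
6 -> miss, frames (8 1 6)
8 -> hit
1 -> hit
2 -> miss, evict 8, frames (1 6 2)
1 -> hit
4 -> miss, evict 1, frames (6 2 4)
1 -> miss, evict 6, frames (2 4 1)
2 -> hit
4 -> hit
6 -> miss, evict 2, frames (4 1 6)
4 -> hit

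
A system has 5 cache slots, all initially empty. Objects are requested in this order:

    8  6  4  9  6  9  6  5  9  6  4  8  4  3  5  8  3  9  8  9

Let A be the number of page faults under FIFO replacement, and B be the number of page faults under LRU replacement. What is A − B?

Under FIFO: F F F F . . . F . . . . . F . F . . . . → 7 faults.
Under LRU: F F F F . . . F . . . . . F F . . F . . → 8 faults.
A − B = 7 − 8 = -1.

-1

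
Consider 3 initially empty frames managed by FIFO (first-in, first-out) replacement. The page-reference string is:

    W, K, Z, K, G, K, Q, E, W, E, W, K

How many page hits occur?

W: fault, frames (W)
K: fault, frames (W K)
Z: fault, frames (W K Z)
K: hit
G: fault, evict W, frames (K Z G)
K: hit
Q: fault, evict K, frames (Z G Q)
E: fault, evict Z, frames (G Q E)
W: fault, evict G, frames (Q E W)
E: hit
W: hit
K: fault, evict Q, frames (E W K)
Hits: 4.

4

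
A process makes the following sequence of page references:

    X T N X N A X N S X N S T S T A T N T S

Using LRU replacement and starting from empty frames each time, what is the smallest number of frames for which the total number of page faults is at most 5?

f=1: 20 faults
f=2: 15 faults
f=3: 9 faults
f=4: 7 faults
f=5: 5 faults
Smallest f with faults ≤ 5 is 5.

5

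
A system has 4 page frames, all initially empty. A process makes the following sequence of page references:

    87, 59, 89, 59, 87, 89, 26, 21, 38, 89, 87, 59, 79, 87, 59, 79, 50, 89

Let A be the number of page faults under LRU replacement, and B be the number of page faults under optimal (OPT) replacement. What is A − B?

3

Under LRU: F F F . . . F F F . F F F . . . F F → 11 faults.
Under OPT: F F F . . . F F F . . . F . . . F . → 8 faults.
A − B = 11 − 8 = 3.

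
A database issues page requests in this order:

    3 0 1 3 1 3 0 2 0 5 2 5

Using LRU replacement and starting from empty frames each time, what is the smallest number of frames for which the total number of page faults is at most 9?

f=1: 12 faults
f=2: 8 faults
f=3: 5 faults
f=4: 5 faults
f=5: 5 faults
Smallest f with faults ≤ 9 is 2.

2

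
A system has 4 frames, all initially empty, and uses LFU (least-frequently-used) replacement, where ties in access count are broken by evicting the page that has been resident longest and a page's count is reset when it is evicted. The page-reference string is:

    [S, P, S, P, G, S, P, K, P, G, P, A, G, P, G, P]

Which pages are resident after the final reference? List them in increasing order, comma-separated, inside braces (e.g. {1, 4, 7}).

S: fault, frames {S}
P: fault, frames {S,P}
S: hit
P: hit
G: fault, frames {S,P,G}
S: hit
P: hit
K: fault, frames {S,P,G,K}
P: hit
G: hit
P: hit
A: fault, evict K, frames {S,P,G,A}
G: hit
P: hit
G: hit
P: hit

{A, G, P, S}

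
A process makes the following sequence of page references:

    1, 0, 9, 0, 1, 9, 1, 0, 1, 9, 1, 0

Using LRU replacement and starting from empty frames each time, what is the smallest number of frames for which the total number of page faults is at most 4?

f=1: 12 faults
f=2: 8 faults
f=3: 3 faults
Smallest f with faults ≤ 4 is 3.

3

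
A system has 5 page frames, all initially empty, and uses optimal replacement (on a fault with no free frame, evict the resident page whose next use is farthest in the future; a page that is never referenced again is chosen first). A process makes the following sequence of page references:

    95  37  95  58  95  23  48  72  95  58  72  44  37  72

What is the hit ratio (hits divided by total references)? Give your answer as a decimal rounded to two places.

0.50

95 → fault, frames {95}
37 → fault, frames {95,37}
95 → hit
58 → fault, frames {95,37,58}
95 → hit
23 → fault, frames {95,37,58,23}
48 → fault, frames {95,37,58,23,48}
72 → fault, evict 48, frames {95,37,58,23,72}
95 → hit
58 → hit
72 → hit
44 → fault, evict 23, frames {95,37,58,72,44}
37 → hit
72 → hit
Hits: 7 of 14 references → 7/14 = 0.5000.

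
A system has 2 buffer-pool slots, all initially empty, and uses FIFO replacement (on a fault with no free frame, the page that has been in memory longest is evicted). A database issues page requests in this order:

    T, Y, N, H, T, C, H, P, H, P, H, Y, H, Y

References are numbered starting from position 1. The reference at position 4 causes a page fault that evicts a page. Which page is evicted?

pos 1: T: fault, frames {T}
pos 2: Y: fault, frames {T,Y}
pos 3: N: fault, evict T, frames {Y,N}
pos 4: H: fault, evict Y, frames {N,H}
At position 4, page Y is evicted.

Y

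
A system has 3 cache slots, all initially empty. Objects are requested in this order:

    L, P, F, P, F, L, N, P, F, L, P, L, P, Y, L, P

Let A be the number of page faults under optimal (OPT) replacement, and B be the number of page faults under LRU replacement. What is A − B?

Under OPT: F F F . . . F . . F . . . F . . → 6 faults.
Under LRU: F F F . . . F F F F . . . F . . → 8 faults.
A − B = 6 − 8 = -2.

-2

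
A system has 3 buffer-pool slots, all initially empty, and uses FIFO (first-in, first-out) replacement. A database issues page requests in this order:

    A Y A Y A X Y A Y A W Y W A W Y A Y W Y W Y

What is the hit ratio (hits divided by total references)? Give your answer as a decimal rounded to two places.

A: miss, frames (A)
Y: miss, frames (A Y)
A: hit
Y: hit
A: hit
X: miss, frames (A Y X)
Y: hit
A: hit
Y: hit
A: hit
W: miss, evict A, frames (Y X W)
Y: hit
W: hit
A: miss, evict Y, frames (X W A)
W: hit
Y: miss, evict X, frames (W A Y)
A: hit
Y: hit
W: hit
Y: hit
W: hit
Y: hit
Hits: 16 of 22 references → 16/22 = 0.7273.

0.73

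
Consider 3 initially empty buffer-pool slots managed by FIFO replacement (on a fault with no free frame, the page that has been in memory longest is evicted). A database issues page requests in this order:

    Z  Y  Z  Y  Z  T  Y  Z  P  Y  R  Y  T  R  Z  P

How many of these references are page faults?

Z: fault, frames {Z}
Y: fault, frames {Z,Y}
Z: hit
Y: hit
Z: hit
T: fault, frames {Z,Y,T}
Y: hit
Z: hit
P: fault, evict Z, frames {Y,T,P}
Y: hit
R: fault, evict Y, frames {T,P,R}
Y: fault, evict T, frames {P,R,Y}
T: fault, evict P, frames {R,Y,T}
R: hit
Z: fault, evict R, frames {Y,T,Z}
P: fault, evict Y, frames {T,Z,P}
Page faults: 9.

9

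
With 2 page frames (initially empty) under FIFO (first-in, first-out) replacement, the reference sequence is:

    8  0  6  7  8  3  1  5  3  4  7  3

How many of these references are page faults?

8 -> miss, frames (8)
0 -> miss, frames (8 0)
6 -> miss, evict 8, frames (0 6)
7 -> miss, evict 0, frames (6 7)
8 -> miss, evict 6, frames (7 8)
3 -> miss, evict 7, frames (8 3)
1 -> miss, evict 8, frames (3 1)
5 -> miss, evict 3, frames (1 5)
3 -> miss, evict 1, frames (5 3)
4 -> miss, evict 5, frames (3 4)
7 -> miss, evict 3, frames (4 7)
3 -> miss, evict 4, frames (7 3)
Page faults: 12.

12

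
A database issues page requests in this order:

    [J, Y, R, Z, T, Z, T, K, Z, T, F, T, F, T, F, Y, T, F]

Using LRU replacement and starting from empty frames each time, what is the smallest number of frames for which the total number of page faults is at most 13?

2

f=1: 18 faults
f=2: 12 faults
f=3: 8 faults
f=4: 8 faults
f=5: 8 faults
f=6: 7 faults
f=7: 7 faults
Smallest f with faults ≤ 13 is 2.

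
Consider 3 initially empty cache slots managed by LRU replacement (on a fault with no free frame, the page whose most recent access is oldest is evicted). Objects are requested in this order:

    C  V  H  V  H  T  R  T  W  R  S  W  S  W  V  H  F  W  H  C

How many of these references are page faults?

12

C: fault, frames [C]
V: fault, frames [C, V]
H: fault, frames [C, V, H]
V: hit
H: hit
T: fault, evict C, frames [V, H, T]
R: fault, evict V, frames [H, T, R]
T: hit
W: fault, evict H, frames [R, T, W]
R: hit
S: fault, evict T, frames [W, R, S]
W: hit
S: hit
W: hit
V: fault, evict R, frames [S, W, V]
H: fault, evict S, frames [W, V, H]
F: fault, evict W, frames [V, H, F]
W: fault, evict V, frames [H, F, W]
H: hit
C: fault, evict F, frames [W, H, C]
Page faults: 12.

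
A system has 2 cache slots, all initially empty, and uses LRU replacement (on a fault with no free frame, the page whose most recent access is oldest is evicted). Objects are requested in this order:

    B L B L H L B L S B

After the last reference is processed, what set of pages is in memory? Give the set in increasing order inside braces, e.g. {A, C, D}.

B: miss, frames (B)
L: miss, frames (B L)
B: hit
L: hit
H: miss, evict B, frames (L H)
L: hit
B: miss, evict H, frames (L B)
L: hit
S: miss, evict B, frames (L S)
B: miss, evict L, frames (S B)

{B, S}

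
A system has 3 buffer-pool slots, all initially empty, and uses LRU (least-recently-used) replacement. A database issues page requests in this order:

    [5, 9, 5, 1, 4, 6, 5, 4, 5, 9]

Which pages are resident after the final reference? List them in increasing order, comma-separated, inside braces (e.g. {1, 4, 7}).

{4, 5, 9}

5 -> miss, frames (5)
9 -> miss, frames (5 9)
5 -> hit
1 -> miss, frames (9 5 1)
4 -> miss, evict 9, frames (5 1 4)
6 -> miss, evict 5, frames (1 4 6)
5 -> miss, evict 1, frames (4 6 5)
4 -> hit
5 -> hit
9 -> miss, evict 6, frames (4 5 9)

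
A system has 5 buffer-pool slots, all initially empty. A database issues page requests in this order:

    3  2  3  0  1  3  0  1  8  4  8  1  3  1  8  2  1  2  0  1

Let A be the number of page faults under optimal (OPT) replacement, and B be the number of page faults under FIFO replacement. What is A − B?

-3

Under OPT: F F . F F . . . F F . . . . . . . . F . → 7 faults.
Under FIFO: F F . F F . . . F F . . F . . F . . F F → 10 faults.
A − B = 7 − 10 = -3.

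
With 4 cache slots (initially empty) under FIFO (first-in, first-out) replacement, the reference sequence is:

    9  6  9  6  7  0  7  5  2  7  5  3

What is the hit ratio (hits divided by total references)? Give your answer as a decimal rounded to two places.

0.42

9: fault, frames {9}
6: fault, frames {9,6}
9: hit
6: hit
7: fault, frames {9,6,7}
0: fault, frames {9,6,7,0}
7: hit
5: fault, evict 9, frames {6,7,0,5}
2: fault, evict 6, frames {7,0,5,2}
7: hit
5: hit
3: fault, evict 7, frames {0,5,2,3}
Hits: 5 of 12 references → 5/12 = 0.4167.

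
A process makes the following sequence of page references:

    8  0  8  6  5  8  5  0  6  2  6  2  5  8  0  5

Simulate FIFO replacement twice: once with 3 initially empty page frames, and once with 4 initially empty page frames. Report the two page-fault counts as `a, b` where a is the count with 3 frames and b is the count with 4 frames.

3 frames: F F . F F F . F F F . . F F F . → 11 faults.
4 frames: F F . F F . . . . F . . . F F . → 7 faults.
7 < 11: adding a frame reduced faults, as is typical.

11, 7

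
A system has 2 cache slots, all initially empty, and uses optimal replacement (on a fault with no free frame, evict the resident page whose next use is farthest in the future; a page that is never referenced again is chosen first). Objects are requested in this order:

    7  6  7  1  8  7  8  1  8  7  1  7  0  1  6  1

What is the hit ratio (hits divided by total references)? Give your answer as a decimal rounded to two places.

7: miss, frames (7)
6: miss, frames (7 6)
7: hit
1: miss, evict 6, frames (7 1)
8: miss, evict 1, frames (7 8)
7: hit
8: hit
1: miss, evict 7, frames (8 1)
8: hit
7: miss, evict 8, frames (1 7)
1: hit
7: hit
0: miss, evict 7, frames (1 0)
1: hit
6: miss, evict 0, frames (1 6)
1: hit
Hits: 8 of 16 references → 8/16 = 0.5000.

0.50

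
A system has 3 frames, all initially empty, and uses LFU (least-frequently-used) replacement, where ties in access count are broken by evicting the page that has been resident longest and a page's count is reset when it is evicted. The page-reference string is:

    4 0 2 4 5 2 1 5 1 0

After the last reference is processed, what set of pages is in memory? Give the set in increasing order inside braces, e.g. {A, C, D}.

{0, 2, 4}

4 → miss, frames [4]
0 → miss, frames [4, 0]
2 → miss, frames [4, 0, 2]
4 → hit
5 → miss, evict 0, frames [4, 2, 5]
2 → hit
1 → miss, evict 5, frames [4, 2, 1]
5 → miss, evict 1, frames [4, 2, 5]
1 → miss, evict 5, frames [4, 2, 1]
0 → miss, evict 1, frames [4, 2, 0]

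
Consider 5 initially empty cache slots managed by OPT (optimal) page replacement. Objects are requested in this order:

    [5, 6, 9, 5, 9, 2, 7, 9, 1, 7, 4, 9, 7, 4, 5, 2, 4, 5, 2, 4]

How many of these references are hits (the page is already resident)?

5 → miss, frames {5}
6 → miss, frames {5,6}
9 → miss, frames {5,6,9}
5 → hit
9 → hit
2 → miss, frames {5,6,9,2}
7 → miss, frames {5,6,9,2,7}
9 → hit
1 → miss, evict 6, frames {5,9,2,7,1}
7 → hit
4 → miss, evict 1, frames {5,9,2,7,4}
9 → hit
7 → hit
4 → hit
5 → hit
2 → hit
4 → hit
5 → hit
2 → hit
4 → hit
Hits: 13.

13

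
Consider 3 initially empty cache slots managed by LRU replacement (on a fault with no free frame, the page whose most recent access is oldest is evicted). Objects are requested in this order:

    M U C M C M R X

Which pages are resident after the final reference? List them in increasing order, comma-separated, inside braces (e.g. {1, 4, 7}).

M -> fault, frames {M}
U -> fault, frames {M,U}
C -> fault, frames {M,U,C}
M -> hit
C -> hit
M -> hit
R -> fault, evict U, frames {C,M,R}
X -> fault, evict C, frames {M,R,X}

{M, R, X}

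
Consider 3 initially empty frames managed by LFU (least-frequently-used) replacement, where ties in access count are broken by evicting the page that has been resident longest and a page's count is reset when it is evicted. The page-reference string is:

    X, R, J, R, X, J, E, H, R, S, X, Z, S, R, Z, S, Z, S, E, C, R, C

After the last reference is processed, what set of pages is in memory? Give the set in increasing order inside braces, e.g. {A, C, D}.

{C, J, R}

X -> miss, frames [X]
R -> miss, frames [X, R]
J -> miss, frames [X, R, J]
R -> hit
X -> hit
J -> hit
E -> miss, evict X, frames [R, J, E]
H -> miss, evict E, frames [R, J, H]
R -> hit
S -> miss, evict H, frames [R, J, S]
X -> miss, evict S, frames [R, J, X]
Z -> miss, evict X, frames [R, J, Z]
S -> miss, evict Z, frames [R, J, S]
R -> hit
Z -> miss, evict S, frames [R, J, Z]
S -> miss, evict Z, frames [R, J, S]
Z -> miss, evict S, frames [R, J, Z]
S -> miss, evict Z, frames [R, J, S]
E -> miss, evict S, frames [R, J, E]
C -> miss, evict E, frames [R, J, C]
R -> hit
C -> hit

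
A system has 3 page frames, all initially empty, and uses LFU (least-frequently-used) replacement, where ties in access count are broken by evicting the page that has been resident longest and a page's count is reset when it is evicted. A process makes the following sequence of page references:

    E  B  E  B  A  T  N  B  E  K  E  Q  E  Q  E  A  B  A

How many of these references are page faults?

8

E -> miss, frames {E}
B -> miss, frames {E,B}
E -> hit
B -> hit
A -> miss, frames {E,B,A}
T -> miss, evict A, frames {E,B,T}
N -> miss, evict T, frames {E,B,N}
B -> hit
E -> hit
K -> miss, evict N, frames {E,B,K}
E -> hit
Q -> miss, evict K, frames {E,B,Q}
E -> hit
Q -> hit
E -> hit
A -> miss, evict Q, frames {E,B,A}
B -> hit
A -> hit
Page faults: 8.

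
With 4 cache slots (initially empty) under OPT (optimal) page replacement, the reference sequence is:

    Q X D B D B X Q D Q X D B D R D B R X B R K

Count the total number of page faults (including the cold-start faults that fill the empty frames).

6

Q → fault, frames [Q]
X → fault, frames [Q, X]
D → fault, frames [Q, X, D]
B → fault, frames [Q, X, D, B]
D → hit
B → hit
X → hit
Q → hit
D → hit
Q → hit
X → hit
D → hit
B → hit
D → hit
R → fault, evict Q, frames [X, D, B, R]
D → hit
B → hit
R → hit
X → hit
B → hit
R → hit
K → fault, evict R, frames [X, D, B, K]
Page faults: 6.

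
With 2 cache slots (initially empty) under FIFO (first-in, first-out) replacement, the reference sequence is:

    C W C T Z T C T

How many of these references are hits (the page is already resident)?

2

C → fault, frames {C}
W → fault, frames {C,W}
C → hit
T → fault, evict C, frames {W,T}
Z → fault, evict W, frames {T,Z}
T → hit
C → fault, evict T, frames {Z,C}
T → fault, evict Z, frames {C,T}
Hits: 2.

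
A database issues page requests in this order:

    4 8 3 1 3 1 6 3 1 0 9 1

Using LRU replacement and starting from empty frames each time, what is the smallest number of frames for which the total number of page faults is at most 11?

2

f=1: 12 faults
f=2: 10 faults
f=3: 7 faults
f=4: 7 faults
f=5: 7 faults
f=6: 7 faults
f=7: 7 faults
Smallest f with faults ≤ 11 is 2.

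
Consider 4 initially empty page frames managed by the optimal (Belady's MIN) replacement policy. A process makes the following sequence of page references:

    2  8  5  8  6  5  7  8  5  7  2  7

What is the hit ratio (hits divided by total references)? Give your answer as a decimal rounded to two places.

0.58

2 → fault, frames [2]
8 → fault, frames [2, 8]
5 → fault, frames [2, 8, 5]
8 → hit
6 → fault, frames [2, 8, 5, 6]
5 → hit
7 → fault, evict 6, frames [2, 8, 5, 7]
8 → hit
5 → hit
7 → hit
2 → hit
7 → hit
Hits: 7 of 12 references → 7/12 = 0.5833.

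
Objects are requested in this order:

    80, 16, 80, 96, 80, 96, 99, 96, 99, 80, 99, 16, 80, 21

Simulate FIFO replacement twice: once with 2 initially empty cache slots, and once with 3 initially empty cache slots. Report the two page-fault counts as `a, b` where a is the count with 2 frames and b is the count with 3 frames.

11, 7

2 frames: F F . F F . F F . F F F F F → 11 faults.
3 frames: F F . F . . F . . F . F . F → 7 faults.
7 < 11: adding a frame reduced faults, as is typical.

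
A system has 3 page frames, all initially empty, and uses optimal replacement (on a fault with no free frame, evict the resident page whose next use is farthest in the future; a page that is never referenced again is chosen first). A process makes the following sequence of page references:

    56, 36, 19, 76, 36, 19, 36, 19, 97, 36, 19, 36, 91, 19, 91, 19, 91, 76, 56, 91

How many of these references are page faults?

8

56: miss, frames {56}
36: miss, frames {56,36}
19: miss, frames {56,36,19}
76: miss, evict 56, frames {36,19,76}
36: hit
19: hit
36: hit
19: hit
97: miss, evict 76, frames {36,19,97}
36: hit
19: hit
36: hit
91: miss, evict 97, frames {36,19,91}
19: hit
91: hit
19: hit
91: hit
76: miss, evict 19, frames {36,91,76}
56: miss, evict 76, frames {36,91,56}
91: hit
Page faults: 8.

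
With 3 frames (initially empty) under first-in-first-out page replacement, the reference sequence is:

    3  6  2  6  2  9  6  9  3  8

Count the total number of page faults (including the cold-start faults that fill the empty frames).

6

3 → fault, frames {3}
6 → fault, frames {3,6}
2 → fault, frames {3,6,2}
6 → hit
2 → hit
9 → fault, evict 3, frames {6,2,9}
6 → hit
9 → hit
3 → fault, evict 6, frames {2,9,3}
8 → fault, evict 2, frames {9,3,8}
Page faults: 6.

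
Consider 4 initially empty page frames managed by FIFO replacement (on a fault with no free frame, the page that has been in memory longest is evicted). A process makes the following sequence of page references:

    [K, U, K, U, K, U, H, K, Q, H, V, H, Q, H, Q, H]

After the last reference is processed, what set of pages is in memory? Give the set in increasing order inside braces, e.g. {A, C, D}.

K: miss, frames [K]
U: miss, frames [K, U]
K: hit
U: hit
K: hit
U: hit
H: miss, frames [K, U, H]
K: hit
Q: miss, frames [K, U, H, Q]
H: hit
V: miss, evict K, frames [U, H, Q, V]
H: hit
Q: hit
H: hit
Q: hit
H: hit

{H, Q, U, V}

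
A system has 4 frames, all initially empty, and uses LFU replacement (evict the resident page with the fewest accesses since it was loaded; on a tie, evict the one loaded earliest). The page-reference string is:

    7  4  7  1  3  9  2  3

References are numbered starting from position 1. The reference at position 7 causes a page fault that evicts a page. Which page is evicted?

pos 1: 7 -> fault, frames (7)
pos 2: 4 -> fault, frames (7 4)
pos 3: 7 -> hit
pos 4: 1 -> fault, frames (7 4 1)
pos 5: 3 -> fault, frames (7 4 1 3)
pos 6: 9 -> fault, evict 4, frames (7 1 3 9)
pos 7: 2 -> fault, evict 1, frames (7 3 9 2)
At position 7, page 1 is evicted.

1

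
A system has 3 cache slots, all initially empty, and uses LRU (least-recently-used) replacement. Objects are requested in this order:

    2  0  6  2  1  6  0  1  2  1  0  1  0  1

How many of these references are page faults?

2 -> fault, frames [2]
0 -> fault, frames [2, 0]
6 -> fault, frames [2, 0, 6]
2 -> hit
1 -> fault, evict 0, frames [6, 2, 1]
6 -> hit
0 -> fault, evict 2, frames [1, 6, 0]
1 -> hit
2 -> fault, evict 6, frames [0, 1, 2]
1 -> hit
0 -> hit
1 -> hit
0 -> hit
1 -> hit
Page faults: 6.

6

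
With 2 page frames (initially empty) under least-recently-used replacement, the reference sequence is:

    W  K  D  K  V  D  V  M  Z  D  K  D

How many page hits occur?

W: fault, frames [W]
K: fault, frames [W, K]
D: fault, evict W, frames [K, D]
K: hit
V: fault, evict D, frames [K, V]
D: fault, evict K, frames [V, D]
V: hit
M: fault, evict D, frames [V, M]
Z: fault, evict V, frames [M, Z]
D: fault, evict M, frames [Z, D]
K: fault, evict Z, frames [D, K]
D: hit
Hits: 3.

3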